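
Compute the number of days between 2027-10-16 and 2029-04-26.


From 2027-10-16 to 2029-04-26
2027-10-16: days before October = 31 + 28 + 31 + 30 + 31 + 30 + 31 + 31 + 30 = 273 (2027 is not a leap year); day of year = 273 + 16 = 289
2029-04-26: days before April = 31 + 28 + 31 = 90 (2029 is not a leap year); day of year = 90 + 26 = 116
Rest of 2027: 365 - 289 = 76
Full years 2028 (366): 366
Total = 76 + 366 + 116 = 558

558 days


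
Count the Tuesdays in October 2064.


October 2064 has 31 days
Anchor: Jan 1, 2064. With p = 2064 - 1 = 2063: (p + p//4 - p//100 + p//400) mod 7 = (2063 + 515 - 20 + 5) mod 7 = 2563 mod 7 = 1 -> Tuesday (Mon=0 ... Sun=6)
Days before October (Jan-Sep): 274; October 1 index = (1 + 274) mod 7 = 2 -> Wednesday
First Tuesday is October 7
Tuesdays: 7, 14, 21, 28

4 Tuesdays


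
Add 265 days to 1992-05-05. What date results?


Start: 1992-05-05, add 265 days
May 1992 has 31 days: 31 - 5 = 26 days to May 31 -> 239 left
June 1992 has 30 days -> 209 left
July 1992 has 31 days -> 178 left
August 1992 has 31 days -> 147 left
September 1992 has 30 days -> 117 left
October 1992 has 31 days -> 86 left
November 1992 has 30 days -> 56 left
December 1992 has 31 days -> 25 left
January 1993: 25 <= 31 -> lands on January 25

Result: 1993-01-25


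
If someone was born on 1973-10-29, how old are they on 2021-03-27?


Birth: 1973-10-29
Reference: 2021-03-27
Year difference: 2021 - 1973 = 48
Birthday not yet reached in 2021, subtract 1

47 years old


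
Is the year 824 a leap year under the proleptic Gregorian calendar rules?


Gregorian leap year rule: divisible by 4, but not by 100, unless also by 400.
824 is divisible by 4 but not 100 -> leap year

Yes


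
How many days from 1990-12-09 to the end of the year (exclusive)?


Day of year: 343 of 365
Remaining = 365 - 343

22 days


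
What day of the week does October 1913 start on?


Target: October 1, 1913
Anchor: Jan 1, 1913. With p = 1913 - 1 = 1912: (p + p//4 - p//100 + p//400) mod 7 = (1912 + 478 - 19 + 4) mod 7 = 2375 mod 7 = 2 -> Wednesday (Mon=0 ... Sun=6)
Days before October (Jan-Sep): 273 days
Weekday index = (2 + 273) mod 7 = 2

Wednesday


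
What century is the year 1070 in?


Century = (year - 1) // 100 + 1
= (1070 - 1) // 100 + 1
= 1069 // 100 + 1
= 10 + 1

11th century


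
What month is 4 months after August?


August is month 8
8 + 4 = 12

December


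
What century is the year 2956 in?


Century = (year - 1) // 100 + 1
= (2956 - 1) // 100 + 1
= 2955 // 100 + 1
= 29 + 1

30th century


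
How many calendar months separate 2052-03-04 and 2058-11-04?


From March 2052 to November 2058
6 years * 12 = 72 months, plus 8 months = 80

80 months


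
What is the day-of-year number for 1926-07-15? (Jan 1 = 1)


Date: July 15, 1926
Days in months 1 through 6: 181
Plus 15 days in July

Day of year: 196


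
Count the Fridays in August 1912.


August 1912 has 31 days
Anchor: Jan 1, 1912. With p = 1912 - 1 = 1911: (p + p//4 - p//100 + p//400) mod 7 = (1911 + 477 - 19 + 4) mod 7 = 2373 mod 7 = 0 -> Monday (Mon=0 ... Sun=6)
Days before August (Jan-Jul): 213; August 1 index = (0 + 213) mod 7 = 3 -> Thursday
First Friday is August 2
Fridays: 2, 9, 16, 23, 30

5 Fridays


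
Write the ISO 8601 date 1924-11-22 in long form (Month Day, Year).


ISO 1924-11-22 parses as year=1924, month=11, day=22
Month 11 -> November

November 22, 1924


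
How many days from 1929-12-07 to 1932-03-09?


From 1929-12-07 to 1932-03-09
1929-12-07: days before December = 31 + 28 + 31 + 30 + 31 + 30 + 31 + 31 + 30 + 31 + 30 = 334 (1929 is not a leap year); day of year = 334 + 7 = 341
1932-03-09: days before March = 31 + 29 = 60 (1932 is a leap year); day of year = 60 + 9 = 69
Rest of 1929: 365 - 341 = 24
Full years 1930 (365), 1931 (365): 730
Total = 24 + 730 + 69 = 823

823 days


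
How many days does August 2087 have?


August 2087

31 days


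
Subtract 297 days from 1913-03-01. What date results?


Start: 1913-03-01, subtract 297 days
Back 1 day from March 1 reaches February 28, 1913 -> 296 left
February 1913 has 28 days -> back to January 31, 1913 -> 268 left
January 1913 has 31 days -> back to December 31, 1912 -> 237 left
December 1912 has 31 days -> back to November 30, 1912 -> 206 left
November 1912 has 30 days -> back to October 31, 1912 -> 176 left
October 1912 has 31 days -> back to September 30, 1912 -> 145 left
September 1912 has 30 days -> back to August 31, 1912 -> 115 left
August 1912 has 31 days -> back to July 31, 1912 -> 84 left
July 1912 has 31 days -> back to June 30, 1912 -> 53 left
June 1912 has 30 days -> back to May 31, 1912 -> 23 left
May 1912: 31 - 23 = 8 -> lands on May 8

Result: 1912-05-08


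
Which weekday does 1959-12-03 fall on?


Date: December 3, 1959
Anchor: Jan 1, 1959. With p = 1959 - 1 = 1958: (p + p//4 - p//100 + p//400) mod 7 = (1958 + 489 - 19 + 4) mod 7 = 2432 mod 7 = 3 -> Thursday (Mon=0 ... Sun=6)
Days before December (Jan-Nov): 334; offset = 334 + 3 - 1 = 336
Weekday index = (3 + 336) mod 7 = 3

Day of the week: Thursday


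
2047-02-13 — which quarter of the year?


Month: February (month 2)
Q1: Jan-Mar, Q2: Apr-Jun, Q3: Jul-Sep, Q4: Oct-Dec

Q1


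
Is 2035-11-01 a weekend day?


Anchor: Jan 1, 2035. With p = 2035 - 1 = 2034: (p + p//4 - p//100 + p//400) mod 7 = (2034 + 508 - 20 + 5) mod 7 = 2527 mod 7 = 0 -> Monday (Mon=0 ... Sun=6)
Day of year: 305; offset = 304
Weekday index = (0 + 304) mod 7 = 3 -> Thursday
Weekend days: Saturday, Sunday

No


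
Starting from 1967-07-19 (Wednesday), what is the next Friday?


Current: Wednesday
Target: Friday
Days ahead: 2

Next Friday: 1967-07-21


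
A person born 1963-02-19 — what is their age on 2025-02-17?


Birth: 1963-02-19
Reference: 2025-02-17
Year difference: 2025 - 1963 = 62
Birthday not yet reached in 2025, subtract 1

61 years old


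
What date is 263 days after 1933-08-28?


Start: 1933-08-28, add 263 days
August 1933 has 31 days: 31 - 28 = 3 days to August 31 -> 260 left
September 1933 has 30 days -> 230 left
October 1933 has 31 days -> 199 left
November 1933 has 30 days -> 169 left
December 1933 has 31 days -> 138 left
January 1934 has 31 days -> 107 left
February 1934 has 28 days -> 79 left
March 1934 has 31 days -> 48 left
April 1934 has 30 days -> 18 left
May 1934: 18 <= 31 -> lands on May 18

Result: 1934-05-18


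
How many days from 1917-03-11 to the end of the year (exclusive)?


Day of year: 70 of 365
Remaining = 365 - 70

295 days


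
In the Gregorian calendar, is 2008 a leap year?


Gregorian leap year rule: divisible by 4, but not by 100, unless also by 400.
2008 is divisible by 4 but not 100 -> leap year

Yes


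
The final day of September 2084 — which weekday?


September 2084 has 30 days
Anchor: Jan 1, 2084. With p = 2084 - 1 = 2083: (p + p//4 - p//100 + p//400) mod 7 = (2083 + 520 - 20 + 5) mod 7 = 2588 mod 7 = 5 -> Saturday (Mon=0 ... Sun=6)
Days before September (Jan-Aug): 244; September 1 index = (5 + 244) mod 7 = 4 -> Friday
Last day offset: 30 - 1 = 29 days
Weekday index = (4 + 29) mod 7 = 5

Saturday, September 30


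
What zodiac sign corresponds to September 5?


Date: September 5
Conventional tropical zodiac dates: Virgo from August 23 onward; Libra starts September 23
September 5 falls within the Virgo range

Virgo


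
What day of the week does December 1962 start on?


Target: December 1, 1962
Anchor: Jan 1, 1962. With p = 1962 - 1 = 1961: (p + p//4 - p//100 + p//400) mod 7 = (1961 + 490 - 19 + 4) mod 7 = 2436 mod 7 = 0 -> Monday (Mon=0 ... Sun=6)
Days before December (Jan-Nov): 334 days
Weekday index = (0 + 334) mod 7 = 5

Saturday


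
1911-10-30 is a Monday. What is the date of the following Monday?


Current: Monday
Target: Monday
Days ahead: 7

Next Monday: 1911-11-06


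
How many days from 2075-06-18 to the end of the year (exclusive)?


Day of year: 169 of 365
Remaining = 365 - 169

196 days


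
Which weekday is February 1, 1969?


Target: February 1, 1969
Anchor: Jan 1, 1969. With p = 1969 - 1 = 1968: (p + p//4 - p//100 + p//400) mod 7 = (1968 + 492 - 19 + 4) mod 7 = 2445 mod 7 = 2 -> Wednesday (Mon=0 ... Sun=6)
Days before February (Jan): 31 days
Weekday index = (2 + 31) mod 7 = 5

Saturday


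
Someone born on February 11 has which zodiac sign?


Date: February 11
Conventional tropical zodiac dates: Aquarius from January 20 onward; Pisces starts February 19
February 11 falls within the Aquarius range

Aquarius


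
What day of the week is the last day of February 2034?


February 2034 has 28 days
Anchor: Jan 1, 2034. With p = 2034 - 1 = 2033: (p + p//4 - p//100 + p//400) mod 7 = (2033 + 508 - 20 + 5) mod 7 = 2526 mod 7 = 6 -> Sunday (Mon=0 ... Sun=6)
Days before February (Jan): 31; February 1 index = (6 + 31) mod 7 = 2 -> Wednesday
Last day offset: 28 - 1 = 27 days
Weekday index = (2 + 27) mod 7 = 1

Tuesday, February 28


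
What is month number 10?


Month 10 of 12

October


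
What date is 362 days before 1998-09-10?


Start: 1998-09-10, subtract 362 days
Back 10 days from September 10 reaches August 31, 1998 -> 352 left
August 1998 has 31 days -> back to July 31, 1998 -> 321 left
July 1998 has 31 days -> back to June 30, 1998 -> 290 left
June 1998 has 30 days -> back to May 31, 1998 -> 260 left
May 1998 has 31 days -> back to April 30, 1998 -> 229 left
April 1998 has 30 days -> back to March 31, 1998 -> 199 left
March 1998 has 31 days -> back to February 28, 1998 -> 168 left
February 1998 has 28 days -> back to January 31, 1998 -> 140 left
January 1998 has 31 days -> back to December 31, 1997 -> 109 left
December 1997 has 31 days -> back to November 30, 1997 -> 78 left
November 1997 has 30 days -> back to October 31, 1997 -> 48 left
October 1997 has 31 days -> back to September 30, 1997 -> 17 left
September 1997: 30 - 17 = 13 -> lands on September 13

Result: 1997-09-13


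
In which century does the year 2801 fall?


Century = (year - 1) // 100 + 1
= (2801 - 1) // 100 + 1
= 2800 // 100 + 1
= 28 + 1

29th century


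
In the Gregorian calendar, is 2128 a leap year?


Gregorian leap year rule: divisible by 4, but not by 100, unless also by 400.
2128 is divisible by 4 but not 100 -> leap year

Yes


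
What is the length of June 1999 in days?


June 1999

30 days


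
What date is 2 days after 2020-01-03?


Start: 2020-01-03, add 2 days
January 2020 has 31 days; 3 + 2 = 5 stays within January

Result: 2020-01-05


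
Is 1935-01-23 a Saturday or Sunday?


Anchor: Jan 1, 1935. With p = 1935 - 1 = 1934: (p + p//4 - p//100 + p//400) mod 7 = (1934 + 483 - 19 + 4) mod 7 = 2402 mod 7 = 1 -> Tuesday (Mon=0 ... Sun=6)
Day of year: 23; offset = 22
Weekday index = (1 + 22) mod 7 = 2 -> Wednesday
Weekend days: Saturday, Sunday

No


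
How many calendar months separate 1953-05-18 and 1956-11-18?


From May 1953 to November 1956
3 years * 12 = 36 months, plus 6 months = 42

42 months


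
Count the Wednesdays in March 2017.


March 2017 has 31 days
Anchor: Jan 1, 2017. With p = 2017 - 1 = 2016: (p + p//4 - p//100 + p//400) mod 7 = (2016 + 504 - 20 + 5) mod 7 = 2505 mod 7 = 6 -> Sunday (Mon=0 ... Sun=6)
Days before March (Jan-Feb): 59; March 1 index = (6 + 59) mod 7 = 2 -> Wednesday
First Wednesday is March 1
Wednesdays: 1, 8, 15, 22, 29

5 Wednesdays


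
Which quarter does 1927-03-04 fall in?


Month: March (month 3)
Q1: Jan-Mar, Q2: Apr-Jun, Q3: Jul-Sep, Q4: Oct-Dec

Q1


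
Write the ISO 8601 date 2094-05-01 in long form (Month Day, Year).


ISO 2094-05-01 parses as year=2094, month=05, day=01
Month 5 -> May

May 1, 2094


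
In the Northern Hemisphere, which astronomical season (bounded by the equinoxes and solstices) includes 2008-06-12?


Date: June 12
Astronomical Spring (approx.; exact equinox/solstice day varies by year): March 20 to June 20
June 12 falls within the Spring window

Spring


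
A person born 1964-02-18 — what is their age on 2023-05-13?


Birth: 1964-02-18
Reference: 2023-05-13
Year difference: 2023 - 1964 = 59

59 years old


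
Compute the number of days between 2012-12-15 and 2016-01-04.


From 2012-12-15 to 2016-01-04
2012-12-15: days before December = 31 + 29 + 31 + 30 + 31 + 30 + 31 + 31 + 30 + 31 + 30 = 335 (2012 is a leap year); day of year = 335 + 15 = 350
2016-01-04: day of year = 4
Rest of 2012: 366 - 350 = 16
Full years 2013 (365), 2014 (365), 2015 (365): 1095
Total = 16 + 1095 + 4 = 1115

1115 days


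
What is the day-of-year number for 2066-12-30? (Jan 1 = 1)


Date: December 30, 2066
Days in months 1 through 11: 334
Plus 30 days in December

Day of year: 364


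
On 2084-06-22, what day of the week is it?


Date: June 22, 2084
Anchor: Jan 1, 2084. With p = 2084 - 1 = 2083: (p + p//4 - p//100 + p//400) mod 7 = (2083 + 520 - 20 + 5) mod 7 = 2588 mod 7 = 5 -> Saturday (Mon=0 ... Sun=6)
Days before June (Jan-May): 152; offset = 152 + 22 - 1 = 173
Weekday index = (5 + 173) mod 7 = 3

Day of the week: Thursday


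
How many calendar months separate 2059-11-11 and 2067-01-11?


From November 2059 to January 2067
8 years * 12 = 96 months, minus 10 months = 86

86 months


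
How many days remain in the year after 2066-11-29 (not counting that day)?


Day of year: 333 of 365
Remaining = 365 - 333

32 days


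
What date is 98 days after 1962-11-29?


Start: 1962-11-29, add 98 days
November 1962 has 30 days: 30 - 29 = 1 day to November 30 -> 97 left
December 1962 has 31 days -> 66 left
January 1963 has 31 days -> 35 left
February 1963 has 28 days -> 7 left
March 1963: 7 <= 31 -> lands on March 7

Result: 1963-03-07


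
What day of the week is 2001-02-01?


Date: February 1, 2001
Anchor: Jan 1, 2001. With p = 2001 - 1 = 2000: (p + p//4 - p//100 + p//400) mod 7 = (2000 + 500 - 20 + 5) mod 7 = 2485 mod 7 = 0 -> Monday (Mon=0 ... Sun=6)
Days before February (Jan): 31; offset = 31 + 1 - 1 = 31
Weekday index = (0 + 31) mod 7 = 3

Day of the week: Thursday


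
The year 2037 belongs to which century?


Century = (year - 1) // 100 + 1
= (2037 - 1) // 100 + 1
= 2036 // 100 + 1
= 20 + 1

21st century


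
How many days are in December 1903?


December 1903

31 days


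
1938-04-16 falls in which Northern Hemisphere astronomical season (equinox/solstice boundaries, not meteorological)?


Date: April 16
Astronomical Spring (approx.; exact equinox/solstice day varies by year): March 20 to June 20
April 16 falls within the Spring window

Spring


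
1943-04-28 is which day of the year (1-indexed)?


Date: April 28, 1943
Days in months 1 through 3: 90
Plus 28 days in April

Day of year: 118


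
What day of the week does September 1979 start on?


Target: September 1, 1979
Anchor: Jan 1, 1979. With p = 1979 - 1 = 1978: (p + p//4 - p//100 + p//400) mod 7 = (1978 + 494 - 19 + 4) mod 7 = 2457 mod 7 = 0 -> Monday (Mon=0 ... Sun=6)
Days before September (Jan-Aug): 243 days
Weekday index = (0 + 243) mod 7 = 5

Saturday


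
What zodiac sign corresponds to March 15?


Date: March 15
Conventional tropical zodiac dates: Pisces from February 19 onward; Aries starts March 21
March 15 falls within the Pisces range

Pisces


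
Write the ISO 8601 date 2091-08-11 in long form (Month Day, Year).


ISO 2091-08-11 parses as year=2091, month=08, day=11
Month 8 -> August

August 11, 2091


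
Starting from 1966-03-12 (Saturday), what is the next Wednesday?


Current: Saturday
Target: Wednesday
Days ahead: 4

Next Wednesday: 1966-03-16


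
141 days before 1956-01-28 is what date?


Start: 1956-01-28, subtract 141 days
Back 28 days from January 28 reaches December 31, 1955 -> 113 left
December 1955 has 31 days -> back to November 30, 1955 -> 82 left
November 1955 has 30 days -> back to October 31, 1955 -> 52 left
October 1955 has 31 days -> back to September 30, 1955 -> 21 left
September 1955: 30 - 21 = 9 -> lands on September 9

Result: 1955-09-09


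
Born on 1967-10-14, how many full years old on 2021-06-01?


Birth: 1967-10-14
Reference: 2021-06-01
Year difference: 2021 - 1967 = 54
Birthday not yet reached in 2021, subtract 1

53 years old


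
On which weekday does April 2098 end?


April 2098 has 30 days
Anchor: Jan 1, 2098. With p = 2098 - 1 = 2097: (p + p//4 - p//100 + p//400) mod 7 = (2097 + 524 - 20 + 5) mod 7 = 2606 mod 7 = 2 -> Wednesday (Mon=0 ... Sun=6)
Days before April (Jan-Mar): 90; April 1 index = (2 + 90) mod 7 = 1 -> Tuesday
Last day offset: 30 - 1 = 29 days
Weekday index = (1 + 29) mod 7 = 2

Wednesday, April 30


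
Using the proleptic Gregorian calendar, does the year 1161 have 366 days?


Gregorian leap year rule: divisible by 4, but not by 100, unless also by 400.
1161 is not divisible by 4 -> not a leap year

No


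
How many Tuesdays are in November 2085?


November 2085 has 30 days
Anchor: Jan 1, 2085. With p = 2085 - 1 = 2084: (p + p//4 - p//100 + p//400) mod 7 = (2084 + 521 - 20 + 5) mod 7 = 2590 mod 7 = 0 -> Monday (Mon=0 ... Sun=6)
Days before November (Jan-Oct): 304; November 1 index = (0 + 304) mod 7 = 3 -> Thursday
First Tuesday is November 6
Tuesdays: 6, 13, 20, 27

4 Tuesdays


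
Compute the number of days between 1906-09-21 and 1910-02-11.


From 1906-09-21 to 1910-02-11
1906-09-21: days before September = 31 + 28 + 31 + 30 + 31 + 30 + 31 + 31 = 243 (1906 is not a leap year); day of year = 243 + 21 = 264
1910-02-11: days before February = 31; day of year = 31 + 11 = 42
Rest of 1906: 365 - 264 = 101
Full years 1907 (365), 1908 (366), 1909 (365): 1096
Total = 101 + 1096 + 42 = 1239

1239 days


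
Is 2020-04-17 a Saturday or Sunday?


Anchor: Jan 1, 2020. With p = 2020 - 1 = 2019: (p + p//4 - p//100 + p//400) mod 7 = (2019 + 504 - 20 + 5) mod 7 = 2508 mod 7 = 2 -> Wednesday (Mon=0 ... Sun=6)
Day of year: 108; offset = 107
Weekday index = (2 + 107) mod 7 = 4 -> Friday
Weekend days: Saturday, Sunday

No


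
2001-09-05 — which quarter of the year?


Month: September (month 9)
Q1: Jan-Mar, Q2: Apr-Jun, Q3: Jul-Sep, Q4: Oct-Dec

Q3


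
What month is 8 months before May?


May is month 5
5 - 8 = -3; wrap: -3 + 12 = 9

September


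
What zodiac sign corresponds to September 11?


Date: September 11
Conventional tropical zodiac dates: Virgo from August 23 onward; Libra starts September 23
September 11 falls within the Virgo range

Virgo


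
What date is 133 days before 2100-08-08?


Start: 2100-08-08, subtract 133 days
Back 8 days from August 8 reaches July 31, 2100 -> 125 left
July 2100 has 31 days -> back to June 30, 2100 -> 94 left
June 2100 has 30 days -> back to May 31, 2100 -> 64 left
May 2100 has 31 days -> back to April 30, 2100 -> 33 left
April 2100 has 30 days -> back to March 31, 2100 -> 3 left
March 2100: 31 - 3 = 28 -> lands on March 28

Result: 2100-03-28


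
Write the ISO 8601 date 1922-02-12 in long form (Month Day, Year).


ISO 1922-02-12 parses as year=1922, month=02, day=12
Month 2 -> February

February 12, 1922


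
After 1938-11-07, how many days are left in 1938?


Day of year: 311 of 365
Remaining = 365 - 311

54 days


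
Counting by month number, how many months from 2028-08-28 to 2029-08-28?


From August 2028 to August 2029
1 year * 12 = 12 months = 12

12 months


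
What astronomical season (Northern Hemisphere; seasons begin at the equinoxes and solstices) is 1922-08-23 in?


Date: August 23
Astronomical Summer (approx.; exact equinox/solstice day varies by year): June 21 to September 21
August 23 falls within the Summer window

Summer


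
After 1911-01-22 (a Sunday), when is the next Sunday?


Current: Sunday
Target: Sunday
Days ahead: 7

Next Sunday: 1911-01-29


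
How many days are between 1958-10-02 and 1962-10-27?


From 1958-10-02 to 1962-10-27
1958-10-02: days before October = 31 + 28 + 31 + 30 + 31 + 30 + 31 + 31 + 30 = 273 (1958 is not a leap year); day of year = 273 + 2 = 275
1962-10-27: days before October = 31 + 28 + 31 + 30 + 31 + 30 + 31 + 31 + 30 = 273 (1962 is not a leap year); day of year = 273 + 27 = 300
Rest of 1958: 365 - 275 = 90
Full years 1959 (365), 1960 (366), 1961 (365): 1096
Total = 90 + 1096 + 300 = 1486

1486 days


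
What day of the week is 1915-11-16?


Date: November 16, 1915
Anchor: Jan 1, 1915. With p = 1915 - 1 = 1914: (p + p//4 - p//100 + p//400) mod 7 = (1914 + 478 - 19 + 4) mod 7 = 2377 mod 7 = 4 -> Friday (Mon=0 ... Sun=6)
Days before November (Jan-Oct): 304; offset = 304 + 16 - 1 = 319
Weekday index = (4 + 319) mod 7 = 1

Day of the week: Tuesday


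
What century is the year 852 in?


Century = (year - 1) // 100 + 1
= (852 - 1) // 100 + 1
= 851 // 100 + 1
= 8 + 1

9th century


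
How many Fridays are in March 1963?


March 1963 has 31 days
Anchor: Jan 1, 1963. With p = 1963 - 1 = 1962: (p + p//4 - p//100 + p//400) mod 7 = (1962 + 490 - 19 + 4) mod 7 = 2437 mod 7 = 1 -> Tuesday (Mon=0 ... Sun=6)
Days before March (Jan-Feb): 59; March 1 index = (1 + 59) mod 7 = 4 -> Friday
First Friday is March 1
Fridays: 1, 8, 15, 22, 29

5 Fridays


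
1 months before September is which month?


September is month 9
9 - 1 = 8

August


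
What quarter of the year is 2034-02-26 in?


Month: February (month 2)
Q1: Jan-Mar, Q2: Apr-Jun, Q3: Jul-Sep, Q4: Oct-Dec

Q1


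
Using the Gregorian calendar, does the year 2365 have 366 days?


Gregorian leap year rule: divisible by 4, but not by 100, unless also by 400.
2365 is not divisible by 4 -> not a leap year

No


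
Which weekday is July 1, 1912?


Target: July 1, 1912
Anchor: Jan 1, 1912. With p = 1912 - 1 = 1911: (p + p//4 - p//100 + p//400) mod 7 = (1911 + 477 - 19 + 4) mod 7 = 2373 mod 7 = 0 -> Monday (Mon=0 ... Sun=6)
Days before July (Jan-Jun): 182 days
Weekday index = (0 + 182) mod 7 = 0

Monday


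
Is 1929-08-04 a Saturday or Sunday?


Anchor: Jan 1, 1929. With p = 1929 - 1 = 1928: (p + p//4 - p//100 + p//400) mod 7 = (1928 + 482 - 19 + 4) mod 7 = 2395 mod 7 = 1 -> Tuesday (Mon=0 ... Sun=6)
Day of year: 216; offset = 215
Weekday index = (1 + 215) mod 7 = 6 -> Sunday
Weekend days: Saturday, Sunday

Yes


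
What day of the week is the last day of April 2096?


April 2096 has 30 days
Anchor: Jan 1, 2096. With p = 2096 - 1 = 2095: (p + p//4 - p//100 + p//400) mod 7 = (2095 + 523 - 20 + 5) mod 7 = 2603 mod 7 = 6 -> Sunday (Mon=0 ... Sun=6)
Days before April (Jan-Mar): 91; April 1 index = (6 + 91) mod 7 = 6 -> Sunday
Last day offset: 30 - 1 = 29 days
Weekday index = (6 + 29) mod 7 = 0

Monday, April 30


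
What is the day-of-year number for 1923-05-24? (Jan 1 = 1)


Date: May 24, 1923
Days in months 1 through 4: 120
Plus 24 days in May

Day of year: 144


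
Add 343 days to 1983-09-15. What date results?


Start: 1983-09-15, add 343 days
September 1983 has 30 days: 30 - 15 = 15 days to September 30 -> 328 left
October 1983 has 31 days -> 297 left
November 1983 has 30 days -> 267 left
December 1983 has 31 days -> 236 left
January 1984 has 31 days -> 205 left
February 1984 has 29 days -> 176 left
March 1984 has 31 days -> 145 left
April 1984 has 30 days -> 115 left
May 1984 has 31 days -> 84 left
June 1984 has 30 days -> 54 left
July 1984 has 31 days -> 23 left
August 1984: 23 <= 31 -> lands on August 23

Result: 1984-08-23


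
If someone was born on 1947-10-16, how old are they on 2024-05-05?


Birth: 1947-10-16
Reference: 2024-05-05
Year difference: 2024 - 1947 = 77
Birthday not yet reached in 2024, subtract 1

76 years old


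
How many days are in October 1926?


October 1926

31 days


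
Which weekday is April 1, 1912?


Target: April 1, 1912
Anchor: Jan 1, 1912. With p = 1912 - 1 = 1911: (p + p//4 - p//100 + p//400) mod 7 = (1911 + 477 - 19 + 4) mod 7 = 2373 mod 7 = 0 -> Monday (Mon=0 ... Sun=6)
Days before April (Jan-Mar): 91 days
Weekday index = (0 + 91) mod 7 = 0

Monday


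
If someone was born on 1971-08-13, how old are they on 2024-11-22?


Birth: 1971-08-13
Reference: 2024-11-22
Year difference: 2024 - 1971 = 53

53 years old


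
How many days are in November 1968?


November 1968

30 days


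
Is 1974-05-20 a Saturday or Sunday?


Anchor: Jan 1, 1974. With p = 1974 - 1 = 1973: (p + p//4 - p//100 + p//400) mod 7 = (1973 + 493 - 19 + 4) mod 7 = 2451 mod 7 = 1 -> Tuesday (Mon=0 ... Sun=6)
Day of year: 140; offset = 139
Weekday index = (1 + 139) mod 7 = 0 -> Monday
Weekend days: Saturday, Sunday

No


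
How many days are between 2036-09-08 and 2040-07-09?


From 2036-09-08 to 2040-07-09
2036-09-08: days before September = 31 + 29 + 31 + 30 + 31 + 30 + 31 + 31 = 244 (2036 is a leap year); day of year = 244 + 8 = 252
2040-07-09: days before July = 31 + 29 + 31 + 30 + 31 + 30 = 182 (2040 is a leap year); day of year = 182 + 9 = 191
Rest of 2036: 366 - 252 = 114
Full years 2037 (365), 2038 (365), 2039 (365): 1095
Total = 114 + 1095 + 191 = 1400

1400 days


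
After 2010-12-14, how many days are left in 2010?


Day of year: 348 of 365
Remaining = 365 - 348

17 days


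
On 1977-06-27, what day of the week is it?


Date: June 27, 1977
Anchor: Jan 1, 1977. With p = 1977 - 1 = 1976: (p + p//4 - p//100 + p//400) mod 7 = (1976 + 494 - 19 + 4) mod 7 = 2455 mod 7 = 5 -> Saturday (Mon=0 ... Sun=6)
Days before June (Jan-May): 151; offset = 151 + 27 - 1 = 177
Weekday index = (5 + 177) mod 7 = 0

Day of the week: Monday


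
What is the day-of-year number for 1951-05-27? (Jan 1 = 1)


Date: May 27, 1951
Days in months 1 through 4: 120
Plus 27 days in May

Day of year: 147


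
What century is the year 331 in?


Century = (year - 1) // 100 + 1
= (331 - 1) // 100 + 1
= 330 // 100 + 1
= 3 + 1

4th century


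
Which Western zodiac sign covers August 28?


Date: August 28
Conventional tropical zodiac dates: Virgo from August 23 onward; Libra starts September 23
August 28 falls within the Virgo range

Virgo


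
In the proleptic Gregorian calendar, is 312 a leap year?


Gregorian leap year rule: divisible by 4, but not by 100, unless also by 400.
312 is divisible by 4 but not 100 -> leap year

Yes


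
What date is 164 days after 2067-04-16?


Start: 2067-04-16, add 164 days
April 2067 has 30 days: 30 - 16 = 14 days to April 30 -> 150 left
May 2067 has 31 days -> 119 left
June 2067 has 30 days -> 89 left
July 2067 has 31 days -> 58 left
August 2067 has 31 days -> 27 left
September 2067: 27 <= 30 -> lands on September 27

Result: 2067-09-27


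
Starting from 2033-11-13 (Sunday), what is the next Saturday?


Current: Sunday
Target: Saturday
Days ahead: 6

Next Saturday: 2033-11-19


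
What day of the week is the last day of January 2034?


January 2034 has 31 days
Anchor: Jan 1, 2034. With p = 2034 - 1 = 2033: (p + p//4 - p//100 + p//400) mod 7 = (2033 + 508 - 20 + 5) mod 7 = 2526 mod 7 = 6 -> Sunday (Mon=0 ... Sun=6)
January 1 is the anchor itself -> Sunday
Last day offset: 31 - 1 = 30 days
Weekday index = (6 + 30) mod 7 = 1

Tuesday, January 31


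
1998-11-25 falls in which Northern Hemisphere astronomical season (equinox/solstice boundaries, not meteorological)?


Date: November 25
Astronomical Autumn (approx.; exact equinox/solstice day varies by year): September 22 to December 20
November 25 falls within the Autumn window

Autumn


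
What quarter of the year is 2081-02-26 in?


Month: February (month 2)
Q1: Jan-Mar, Q2: Apr-Jun, Q3: Jul-Sep, Q4: Oct-Dec

Q1


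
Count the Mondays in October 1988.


October 1988 has 31 days
Anchor: Jan 1, 1988. With p = 1988 - 1 = 1987: (p + p//4 - p//100 + p//400) mod 7 = (1987 + 496 - 19 + 4) mod 7 = 2468 mod 7 = 4 -> Friday (Mon=0 ... Sun=6)
Days before October (Jan-Sep): 274; October 1 index = (4 + 274) mod 7 = 5 -> Saturday
First Monday is October 3
Mondays: 3, 10, 17, 24, 31

5 Mondays


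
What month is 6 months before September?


September is month 9
9 - 6 = 3

March


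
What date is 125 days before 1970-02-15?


Start: 1970-02-15, subtract 125 days
Back 15 days from February 15 reaches January 31, 1970 -> 110 left
January 1970 has 31 days -> back to December 31, 1969 -> 79 left
December 1969 has 31 days -> back to November 30, 1969 -> 48 left
November 1969 has 30 days -> back to October 31, 1969 -> 18 left
October 1969: 31 - 18 = 13 -> lands on October 13

Result: 1969-10-13


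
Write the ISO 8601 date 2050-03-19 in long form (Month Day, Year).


ISO 2050-03-19 parses as year=2050, month=03, day=19
Month 3 -> March

March 19, 2050


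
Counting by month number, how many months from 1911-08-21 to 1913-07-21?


From August 1911 to July 1913
2 years * 12 = 24 months, minus 1 month = 23

23 months


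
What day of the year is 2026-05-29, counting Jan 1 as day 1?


Date: May 29, 2026
Days in months 1 through 4: 120
Plus 29 days in May

Day of year: 149


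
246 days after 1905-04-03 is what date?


Start: 1905-04-03, add 246 days
April 1905 has 30 days: 30 - 3 = 27 days to April 30 -> 219 left
May 1905 has 31 days -> 188 left
June 1905 has 30 days -> 158 left
July 1905 has 31 days -> 127 left
August 1905 has 31 days -> 96 left
September 1905 has 30 days -> 66 left
October 1905 has 31 days -> 35 left
November 1905 has 30 days -> 5 left
December 1905: 5 <= 31 -> lands on December 5

Result: 1905-12-05


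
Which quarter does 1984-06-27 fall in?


Month: June (month 6)
Q1: Jan-Mar, Q2: Apr-Jun, Q3: Jul-Sep, Q4: Oct-Dec

Q2


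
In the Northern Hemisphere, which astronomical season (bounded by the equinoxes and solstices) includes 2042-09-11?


Date: September 11
Astronomical Summer (approx.; exact equinox/solstice day varies by year): June 21 to September 21
September 11 falls within the Summer window

Summer


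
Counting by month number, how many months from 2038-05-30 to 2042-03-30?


From May 2038 to March 2042
4 years * 12 = 48 months, minus 2 months = 46

46 months


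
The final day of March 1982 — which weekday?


March 1982 has 31 days
Anchor: Jan 1, 1982. With p = 1982 - 1 = 1981: (p + p//4 - p//100 + p//400) mod 7 = (1981 + 495 - 19 + 4) mod 7 = 2461 mod 7 = 4 -> Friday (Mon=0 ... Sun=6)
Days before March (Jan-Feb): 59; March 1 index = (4 + 59) mod 7 = 0 -> Monday
Last day offset: 31 - 1 = 30 days
Weekday index = (0 + 30) mod 7 = 2

Wednesday, March 31


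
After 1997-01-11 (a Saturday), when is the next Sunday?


Current: Saturday
Target: Sunday
Days ahead: 1

Next Sunday: 1997-01-12


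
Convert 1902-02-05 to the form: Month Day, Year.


ISO 1902-02-05 parses as year=1902, month=02, day=05
Month 2 -> February

February 5, 1902


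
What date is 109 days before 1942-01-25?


Start: 1942-01-25, subtract 109 days
Back 25 days from January 25 reaches December 31, 1941 -> 84 left
December 1941 has 31 days -> back to November 30, 1941 -> 53 left
November 1941 has 30 days -> back to October 31, 1941 -> 23 left
October 1941: 31 - 23 = 8 -> lands on October 8

Result: 1941-10-08


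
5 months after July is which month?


July is month 7
7 + 5 = 12

December


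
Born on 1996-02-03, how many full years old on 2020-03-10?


Birth: 1996-02-03
Reference: 2020-03-10
Year difference: 2020 - 1996 = 24

24 years old


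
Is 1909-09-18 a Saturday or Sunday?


Anchor: Jan 1, 1909. With p = 1909 - 1 = 1908: (p + p//4 - p//100 + p//400) mod 7 = (1908 + 477 - 19 + 4) mod 7 = 2370 mod 7 = 4 -> Friday (Mon=0 ... Sun=6)
Day of year: 261; offset = 260
Weekday index = (4 + 260) mod 7 = 5 -> Saturday
Weekend days: Saturday, Sunday

Yes


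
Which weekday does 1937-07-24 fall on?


Date: July 24, 1937
Anchor: Jan 1, 1937. With p = 1937 - 1 = 1936: (p + p//4 - p//100 + p//400) mod 7 = (1936 + 484 - 19 + 4) mod 7 = 2405 mod 7 = 4 -> Friday (Mon=0 ... Sun=6)
Days before July (Jan-Jun): 181; offset = 181 + 24 - 1 = 204
Weekday index = (4 + 204) mod 7 = 5

Day of the week: Saturday


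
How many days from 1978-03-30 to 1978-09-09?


From 1978-03-30 to 1978-09-09
1978-03-30: days before March = 31 + 28 = 59 (1978 is not a leap year); day of year = 59 + 30 = 89
1978-09-09: days before September = 31 + 28 + 31 + 30 + 31 + 30 + 31 + 31 = 243 (1978 is not a leap year); day of year = 243 + 9 = 252
Same year: 252 - 89 = 163

163 days


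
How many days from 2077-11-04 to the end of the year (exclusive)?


Day of year: 308 of 365
Remaining = 365 - 308

57 days


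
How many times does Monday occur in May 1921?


May 1921 has 31 days
Anchor: Jan 1, 1921. With p = 1921 - 1 = 1920: (p + p//4 - p//100 + p//400) mod 7 = (1920 + 480 - 19 + 4) mod 7 = 2385 mod 7 = 5 -> Saturday (Mon=0 ... Sun=6)
Days before May (Jan-Apr): 120; May 1 index = (5 + 120) mod 7 = 6 -> Sunday
First Monday is May 2
Mondays: 2, 9, 16, 23, 30

5 Mondays


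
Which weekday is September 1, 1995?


Target: September 1, 1995
Anchor: Jan 1, 1995. With p = 1995 - 1 = 1994: (p + p//4 - p//100 + p//400) mod 7 = (1994 + 498 - 19 + 4) mod 7 = 2477 mod 7 = 6 -> Sunday (Mon=0 ... Sun=6)
Days before September (Jan-Aug): 243 days
Weekday index = (6 + 243) mod 7 = 4

Friday


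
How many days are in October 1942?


October 1942

31 days


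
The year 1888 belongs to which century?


Century = (year - 1) // 100 + 1
= (1888 - 1) // 100 + 1
= 1887 // 100 + 1
= 18 + 1

19th century


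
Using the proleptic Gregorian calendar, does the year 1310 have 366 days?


Gregorian leap year rule: divisible by 4, but not by 100, unless also by 400.
1310 is not divisible by 4 -> not a leap year

No


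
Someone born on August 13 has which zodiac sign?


Date: August 13
Conventional tropical zodiac dates: Leo from July 23 onward; Virgo starts August 23
August 13 falls within the Leo range

Leo


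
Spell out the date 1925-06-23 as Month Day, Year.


ISO 1925-06-23 parses as year=1925, month=06, day=23
Month 6 -> June

June 23, 1925


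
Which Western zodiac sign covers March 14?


Date: March 14
Conventional tropical zodiac dates: Pisces from February 19 onward; Aries starts March 21
March 14 falls within the Pisces range

Pisces


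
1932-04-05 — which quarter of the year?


Month: April (month 4)
Q1: Jan-Mar, Q2: Apr-Jun, Q3: Jul-Sep, Q4: Oct-Dec

Q2


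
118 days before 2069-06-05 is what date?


Start: 2069-06-05, subtract 118 days
Back 5 days from June 5 reaches May 31, 2069 -> 113 left
May 2069 has 31 days -> back to April 30, 2069 -> 82 left
April 2069 has 30 days -> back to March 31, 2069 -> 52 left
March 2069 has 31 days -> back to February 28, 2069 -> 21 left
February 2069: 28 - 21 = 7 -> lands on February 7

Result: 2069-02-07


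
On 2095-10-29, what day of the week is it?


Date: October 29, 2095
Anchor: Jan 1, 2095. With p = 2095 - 1 = 2094: (p + p//4 - p//100 + p//400) mod 7 = (2094 + 523 - 20 + 5) mod 7 = 2602 mod 7 = 5 -> Saturday (Mon=0 ... Sun=6)
Days before October (Jan-Sep): 273; offset = 273 + 29 - 1 = 301
Weekday index = (5 + 301) mod 7 = 5

Day of the week: Saturday


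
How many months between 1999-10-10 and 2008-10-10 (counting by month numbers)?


From October 1999 to October 2008
9 years * 12 = 108 months = 108

108 months


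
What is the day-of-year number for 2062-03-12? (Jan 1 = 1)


Date: March 12, 2062
Days in months 1 through 2: 59
Plus 12 days in March

Day of year: 71


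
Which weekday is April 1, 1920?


Target: April 1, 1920
Anchor: Jan 1, 1920. With p = 1920 - 1 = 1919: (p + p//4 - p//100 + p//400) mod 7 = (1919 + 479 - 19 + 4) mod 7 = 2383 mod 7 = 3 -> Thursday (Mon=0 ... Sun=6)
Days before April (Jan-Mar): 91 days
Weekday index = (3 + 91) mod 7 = 3

Thursday


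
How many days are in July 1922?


July 1922

31 days


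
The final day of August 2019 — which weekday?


August 2019 has 31 days
Anchor: Jan 1, 2019. With p = 2019 - 1 = 2018: (p + p//4 - p//100 + p//400) mod 7 = (2018 + 504 - 20 + 5) mod 7 = 2507 mod 7 = 1 -> Tuesday (Mon=0 ... Sun=6)
Days before August (Jan-Jul): 212; August 1 index = (1 + 212) mod 7 = 3 -> Thursday
Last day offset: 31 - 1 = 30 days
Weekday index = (3 + 30) mod 7 = 5

Saturday, August 31


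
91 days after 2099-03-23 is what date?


Start: 2099-03-23, add 91 days
March 2099 has 31 days: 31 - 23 = 8 days to March 31 -> 83 left
April 2099 has 30 days -> 53 left
May 2099 has 31 days -> 22 left
June 2099: 22 <= 30 -> lands on June 22

Result: 2099-06-22


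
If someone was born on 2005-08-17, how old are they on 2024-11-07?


Birth: 2005-08-17
Reference: 2024-11-07
Year difference: 2024 - 2005 = 19

19 years old


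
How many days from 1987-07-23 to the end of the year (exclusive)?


Day of year: 204 of 365
Remaining = 365 - 204

161 days


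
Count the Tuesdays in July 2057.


July 2057 has 31 days
Anchor: Jan 1, 2057. With p = 2057 - 1 = 2056: (p + p//4 - p//100 + p//400) mod 7 = (2056 + 514 - 20 + 5) mod 7 = 2555 mod 7 = 0 -> Monday (Mon=0 ... Sun=6)
Days before July (Jan-Jun): 181; July 1 index = (0 + 181) mod 7 = 6 -> Sunday
First Tuesday is July 3
Tuesdays: 3, 10, 17, 24, 31

5 Tuesdays


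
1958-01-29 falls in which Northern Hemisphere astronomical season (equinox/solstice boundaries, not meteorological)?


Date: January 29
Astronomical Winter (approx.; exact equinox/solstice day varies by year): December 21 to March 19
January 29 falls within the Winter window

Winter


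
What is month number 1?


Month 1 of 12

January


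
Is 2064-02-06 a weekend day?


Anchor: Jan 1, 2064. With p = 2064 - 1 = 2063: (p + p//4 - p//100 + p//400) mod 7 = (2063 + 515 - 20 + 5) mod 7 = 2563 mod 7 = 1 -> Tuesday (Mon=0 ... Sun=6)
Day of year: 37; offset = 36
Weekday index = (1 + 36) mod 7 = 2 -> Wednesday
Weekend days: Saturday, Sunday

No


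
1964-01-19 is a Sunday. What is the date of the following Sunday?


Current: Sunday
Target: Sunday
Days ahead: 7

Next Sunday: 1964-01-26


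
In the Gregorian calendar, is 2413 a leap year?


Gregorian leap year rule: divisible by 4, but not by 100, unless also by 400.
2413 is not divisible by 4 -> not a leap year

No


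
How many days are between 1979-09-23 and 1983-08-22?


From 1979-09-23 to 1983-08-22
1979-09-23: days before September = 31 + 28 + 31 + 30 + 31 + 30 + 31 + 31 = 243 (1979 is not a leap year); day of year = 243 + 23 = 266
1983-08-22: days before August = 31 + 28 + 31 + 30 + 31 + 30 + 31 = 212 (1983 is not a leap year); day of year = 212 + 22 = 234
Rest of 1979: 365 - 266 = 99
Full years 1980 (366), 1981 (365), 1982 (365): 1096
Total = 99 + 1096 + 234 = 1429

1429 days


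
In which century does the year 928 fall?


Century = (year - 1) // 100 + 1
= (928 - 1) // 100 + 1
= 927 // 100 + 1
= 9 + 1

10th century


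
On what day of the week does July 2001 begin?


Target: July 1, 2001
Anchor: Jan 1, 2001. With p = 2001 - 1 = 2000: (p + p//4 - p//100 + p//400) mod 7 = (2000 + 500 - 20 + 5) mod 7 = 2485 mod 7 = 0 -> Monday (Mon=0 ... Sun=6)
Days before July (Jan-Jun): 181 days
Weekday index = (0 + 181) mod 7 = 6

Sunday


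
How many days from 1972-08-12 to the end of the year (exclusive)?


Day of year: 225 of 366
Remaining = 366 - 225

141 days


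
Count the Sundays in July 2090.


July 2090 has 31 days
Anchor: Jan 1, 2090. With p = 2090 - 1 = 2089: (p + p//4 - p//100 + p//400) mod 7 = (2089 + 522 - 20 + 5) mod 7 = 2596 mod 7 = 6 -> Sunday (Mon=0 ... Sun=6)
Days before July (Jan-Jun): 181; July 1 index = (6 + 181) mod 7 = 5 -> Saturday
First Sunday is July 2
Sundays: 2, 9, 16, 23, 30

5 Sundays


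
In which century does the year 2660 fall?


Century = (year - 1) // 100 + 1
= (2660 - 1) // 100 + 1
= 2659 // 100 + 1
= 26 + 1

27th century


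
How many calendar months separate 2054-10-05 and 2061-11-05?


From October 2054 to November 2061
7 years * 12 = 84 months, plus 1 month = 85

85 months


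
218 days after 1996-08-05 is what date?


Start: 1996-08-05, add 218 days
August 1996 has 31 days: 31 - 5 = 26 days to August 31 -> 192 left
September 1996 has 30 days -> 162 left
October 1996 has 31 days -> 131 left
November 1996 has 30 days -> 101 left
December 1996 has 31 days -> 70 left
January 1997 has 31 days -> 39 left
February 1997 has 28 days -> 11 left
March 1997: 11 <= 31 -> lands on March 11

Result: 1997-03-11
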